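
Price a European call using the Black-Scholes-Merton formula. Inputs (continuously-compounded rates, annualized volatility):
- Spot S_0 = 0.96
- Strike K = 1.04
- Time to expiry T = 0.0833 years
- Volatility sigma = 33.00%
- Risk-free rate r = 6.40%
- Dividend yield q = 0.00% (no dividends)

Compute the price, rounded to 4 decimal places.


Answer: Price = 0.0117

Derivation:
d1 = (ln(S/K) + (r - q + 0.5*sigma^2) * T) / (sigma * sqrt(T)) = -0.73680247
d2 = d1 - sigma * sqrt(T) = -0.83204621
exp(-rT) = 0.99468299; exp(-qT) = 1.00000000
C = S_0 * exp(-qT) * N(d1) - K * exp(-rT) * N(d2)
N(d1) = 0.23062124; N(d2) = 0.20269143
C = 0.9600 * 1.00000000 * 0.23062124 - 1.0400 * 0.99468299 * 0.20269143 = 0.0117


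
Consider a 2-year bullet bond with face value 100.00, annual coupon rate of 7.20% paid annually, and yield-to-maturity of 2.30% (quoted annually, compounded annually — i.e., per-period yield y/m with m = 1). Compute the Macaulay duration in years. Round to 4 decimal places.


Answer: Macaulay duration = 1.9357 years

Derivation:
Coupon per period c = face * coupon_rate / m = 7.200000
Periods per year m = 1; per-period yield y/m = 0.023000
Number of cashflows N = 2
Cashflows (t years, CF_t, discount factor 1/(1+y/m)^(m*t), PV):
  t = 1.0000: CF_t = 7.200000, DF = 0.977517, PV = 7.038123
  t = 2.0000: CF_t = 107.200000, DF = 0.955540, PV = 102.433855
Price P = sum_t PV_t = 109.471978
Macaulay numerator sum_t t * PV_t:
  t * PV_t at t = 1.0000: 7.038123
  t * PV_t at t = 2.0000: 204.867710
Macaulay duration D = (sum_t t * PV_t) / P = 211.905833 / 109.471978 = 1.935708


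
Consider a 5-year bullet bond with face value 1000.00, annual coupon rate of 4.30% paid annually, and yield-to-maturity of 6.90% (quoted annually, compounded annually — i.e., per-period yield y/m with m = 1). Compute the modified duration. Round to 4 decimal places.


Coupon per period c = face * coupon_rate / m = 43.000000
Periods per year m = 1; per-period yield y/m = 0.069000
Number of cashflows N = 5
Cashflows (t years, CF_t, discount factor 1/(1+y/m)^(m*t), PV):
  t = 1.0000: CF_t = 43.000000, DF = 0.935454, PV = 40.224509
  t = 2.0000: CF_t = 43.000000, DF = 0.875074, PV = 37.628165
  t = 3.0000: CF_t = 43.000000, DF = 0.818591, PV = 35.199406
  t = 4.0000: CF_t = 43.000000, DF = 0.765754, PV = 32.927415
  t = 5.0000: CF_t = 1043.000000, DF = 0.716327, PV = 747.129324
Price P = sum_t PV_t = 893.108820
First compute Macaulay numerator sum_t t * PV_t:
  t * PV_t at t = 1.0000: 40.224509
  t * PV_t at t = 2.0000: 75.256331
  t * PV_t at t = 3.0000: 105.598219
  t * PV_t at t = 4.0000: 131.709659
  t * PV_t at t = 5.0000: 3735.646621
Macaulay duration D = 4088.435339 / 893.108820 = 4.577757
Modified duration = D / (1 + y/m) = 4.577757 / (1 + 0.069000) = 4.282280

Answer: Modified duration = 4.2823


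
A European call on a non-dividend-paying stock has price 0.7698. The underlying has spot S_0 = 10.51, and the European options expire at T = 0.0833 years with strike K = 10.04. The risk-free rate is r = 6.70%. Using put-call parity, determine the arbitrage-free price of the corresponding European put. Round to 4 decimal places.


Put-call parity: C - P = S_0 * exp(-qT) - K * exp(-rT).
S_0 * exp(-qT) = 10.5100 * 1.00000000 = 10.51000000
K * exp(-rT) = 10.0400 * 0.99443445 = 9.98412183
P = C - S*exp(-qT) + K*exp(-rT)
P = 0.7698 - 10.51000000 + 9.98412183 = 0.2439

Answer: Put price = 0.2439


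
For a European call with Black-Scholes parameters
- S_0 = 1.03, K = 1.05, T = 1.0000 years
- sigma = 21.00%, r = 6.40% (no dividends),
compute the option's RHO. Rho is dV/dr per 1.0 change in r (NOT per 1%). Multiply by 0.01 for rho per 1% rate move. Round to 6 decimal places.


d1 = 0.3181839908; d2 = 0.1081839908
phi(d1) = 0.3792502281; exp(-qT) = 1.0000000000; exp(-rT) = 0.9380049995
N(d2) = 0.5430751281
Rho = K*T*exp(-rT)*N(d2) = 1.0500 * 1.0000 * 0.9380049995 * 0.5430751281 = 0.534878

Answer: Rho = 0.534878


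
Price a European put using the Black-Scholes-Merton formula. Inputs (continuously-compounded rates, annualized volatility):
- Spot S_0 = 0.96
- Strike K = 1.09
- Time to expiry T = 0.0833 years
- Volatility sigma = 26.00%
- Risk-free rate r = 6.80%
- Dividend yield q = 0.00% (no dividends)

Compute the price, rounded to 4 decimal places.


d1 = (ln(S/K) + (r - q + 0.5*sigma^2) * T) / (sigma * sqrt(T)) = -1.57940999
d2 = d1 - sigma * sqrt(T) = -1.65445051
exp(-rT) = 0.99435161; exp(-qT) = 1.00000000
P = K * exp(-rT) * N(-d2) - S_0 * exp(-qT) * N(-d1)
N(-d1) = 0.94287898; N(-d2) = 0.95098199
P = 1.0900 * 0.99435161 * 0.95098199 - 0.9600 * 1.00000000 * 0.94287898 = 0.1256

Answer: Price = 0.1256


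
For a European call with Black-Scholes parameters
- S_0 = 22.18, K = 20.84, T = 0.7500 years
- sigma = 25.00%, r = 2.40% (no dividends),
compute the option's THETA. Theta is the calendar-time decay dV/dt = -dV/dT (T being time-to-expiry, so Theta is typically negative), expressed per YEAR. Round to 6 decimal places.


d1 = 0.4792204228; d2 = 0.2627140718
phi(d1) = 0.3556654846; exp(-qT) = 1.0000000000; exp(-rT) = 0.9821610324
Theta = -S*exp(-qT)*phi(d1)*sigma/(2*sqrt(T)) - r*K*exp(-rT)*N(d2) + q*S*exp(-qT)*N(d1)
N(d1) = 0.6841090866; N(d2) = 0.6036145150; sqrt(T) = 0.8660254038
Term 1 = -22.1800 * 1.0000000000 * 0.3556654846 * 0.2500 / (2 * 0.8660254038) = -1.1386300583
Term 2 = -0.0240 * 20.8400 * 0.9821610324 * 0.6036145150 = -0.2965181831
Term 3 = 0 (no dividend yield, q = 0)
Theta = -1.1386300583 + (-0.2965181831) + (0.0000000000) = -1.435148

Answer: Theta = -1.435148


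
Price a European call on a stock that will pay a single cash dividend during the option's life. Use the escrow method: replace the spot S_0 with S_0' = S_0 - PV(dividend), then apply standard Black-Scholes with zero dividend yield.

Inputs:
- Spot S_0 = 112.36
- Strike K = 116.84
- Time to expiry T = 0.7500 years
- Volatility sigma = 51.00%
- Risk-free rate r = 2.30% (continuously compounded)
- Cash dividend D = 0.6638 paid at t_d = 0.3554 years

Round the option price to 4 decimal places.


Answer: Price = 18.2659

Derivation:
PV(D) = D * exp(-r * t_d) = 0.6638 * 0.99185912 = 0.65839608
S_0' = S_0 - PV(D) = 112.3600 - 0.65839608 = 111.70160392
d1 = (ln(S_0'/K) + (r + sigma^2/2)*T) / (sigma*sqrt(T)) = 0.15806512
d2 = d1 - sigma*sqrt(T) = -0.28360784
exp(-rT) = 0.98289793
N(d1) = 0.56279726; N(d2) = 0.38835546
C = S_0' * N(d1) - K * exp(-rT) * N(d2) = 111.70160392 * 0.56279726 - 116.8400 * 0.98289793 * 0.38835546 = 18.2659


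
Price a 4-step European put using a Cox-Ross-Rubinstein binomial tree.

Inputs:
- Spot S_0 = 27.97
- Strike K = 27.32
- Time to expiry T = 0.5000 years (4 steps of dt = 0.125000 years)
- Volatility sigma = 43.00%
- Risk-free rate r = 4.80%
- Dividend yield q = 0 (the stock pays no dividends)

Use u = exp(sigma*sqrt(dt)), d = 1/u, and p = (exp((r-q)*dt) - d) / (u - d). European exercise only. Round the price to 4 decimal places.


Answer: Price = V(0,0) = 2.6014

Derivation:
dt = T/N = 0.125000
u = exp(sigma*sqrt(dt)) = 1.164193; d = 1/u = 0.858964
p = (exp((r-q)*dt) - d) / (u - d) = 0.481783
Discount per step: exp(-r*dt) = 0.994018
Stock lattice S(k, i) with i counting down-moves:
  k=0: S(0,0) = 27.9700
  k=1: S(1,0) = 32.5625; S(1,1) = 24.0252
  k=2: S(2,0) = 37.9090; S(2,1) = 27.9700; S(2,2) = 20.6368
  k=3: S(3,0) = 44.1334; S(3,1) = 32.5625; S(3,2) = 24.0252; S(3,3) = 17.7263
  k=4: S(4,0) = 51.3798; S(4,1) = 37.9090; S(4,2) = 27.9700; S(4,3) = 20.6368; S(4,4) = 15.2262
Terminal payoffs V(N, i) = max(K - S_T, 0):
  V(4,0) = 0.000000; V(4,1) = 0.000000; V(4,2) = 0.000000; V(4,3) = 6.683186; V(4,4) = 12.093754
Backward induction: V(k, i) = exp(-r*dt) * [p * V(k+1, i) + (1-p) * V(k+1, i+1)].
  V(3,0) = exp(-r*dt) * [p*0.000000 + (1-p)*0.000000] = 0.000000
  V(3,1) = exp(-r*dt) * [p*0.000000 + (1-p)*0.000000] = 0.000000
  V(3,2) = exp(-r*dt) * [p*0.000000 + (1-p)*6.683186] = 3.442626
  V(3,3) = exp(-r*dt) * [p*6.683186 + (1-p)*12.093754] = 9.430285
  V(2,0) = exp(-r*dt) * [p*0.000000 + (1-p)*0.000000] = 0.000000
  V(2,1) = exp(-r*dt) * [p*0.000000 + (1-p)*3.442626] = 1.773357
  V(2,2) = exp(-r*dt) * [p*3.442626 + (1-p)*9.430285] = 6.506379
  V(1,0) = exp(-r*dt) * [p*0.000000 + (1-p)*1.773357] = 0.913487
  V(1,1) = exp(-r*dt) * [p*1.773357 + (1-p)*6.506379] = 4.200811
  V(0,0) = exp(-r*dt) * [p*0.913487 + (1-p)*4.200811] = 2.601380


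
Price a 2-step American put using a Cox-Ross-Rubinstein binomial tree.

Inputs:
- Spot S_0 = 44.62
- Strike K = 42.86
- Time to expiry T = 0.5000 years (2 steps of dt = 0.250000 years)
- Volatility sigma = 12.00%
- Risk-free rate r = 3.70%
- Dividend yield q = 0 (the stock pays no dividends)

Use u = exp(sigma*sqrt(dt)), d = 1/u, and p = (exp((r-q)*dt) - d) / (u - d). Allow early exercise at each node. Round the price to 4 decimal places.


dt = T/N = 0.250000
u = exp(sigma*sqrt(dt)) = 1.061837; d = 1/u = 0.941765
p = (exp((r-q)*dt) - d) / (u - d) = 0.562399
Discount per step: exp(-r*dt) = 0.990793
Stock lattice S(k, i) with i counting down-moves:
  k=0: S(0,0) = 44.6200
  k=1: S(1,0) = 47.3791; S(1,1) = 42.0215
  k=2: S(2,0) = 50.3089; S(2,1) = 44.6200; S(2,2) = 39.5744
Terminal payoffs V(N, i) = max(K - S_T, 0):
  V(2,0) = 0.000000; V(2,1) = 0.000000; V(2,2) = 3.285610
Backward induction: V(k, i) = exp(-r*dt) * [p * V(k+1, i) + (1-p) * V(k+1, i+1)]; then take max(V_cont, immediate exercise) for American.
  V(1,0) = exp(-r*dt) * [p*0.000000 + (1-p)*0.000000] = 0.000000; exercise = 0.000000; V(1,0) = max -> 0.000000
  V(1,1) = exp(-r*dt) * [p*0.000000 + (1-p)*3.285610] = 1.424548; exercise = 0.838467; V(1,1) = max -> 1.424548
  V(0,0) = exp(-r*dt) * [p*0.000000 + (1-p)*1.424548] = 0.617644; exercise = 0.000000; V(0,0) = max -> 0.617644

Answer: Price = V(0,0) = 0.6176


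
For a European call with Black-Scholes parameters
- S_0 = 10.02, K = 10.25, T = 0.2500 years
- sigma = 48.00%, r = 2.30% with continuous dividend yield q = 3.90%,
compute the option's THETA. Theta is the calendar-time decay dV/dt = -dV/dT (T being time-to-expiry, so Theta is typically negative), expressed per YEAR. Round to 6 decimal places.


d1 = 0.0087724586; d2 = -0.2312275414
phi(d1) = 0.3989269302; exp(-qT) = 0.9902973771; exp(-rT) = 0.9942664996
Theta = -S*exp(-qT)*phi(d1)*sigma/(2*sqrt(T)) - r*K*exp(-rT)*N(d2) + q*S*exp(-qT)*N(d1)
N(d1) = 0.5034996598; N(d2) = 0.4085690174; sqrt(T) = 0.5000000000
Term 1 = -10.0200 * 0.9902973771 * 0.3989269302 * 0.4800 / (2 * 0.5000000000) = -1.9000627450
Term 2 = -0.0230 * 10.2500 * 0.9942664996 * 0.4085690174 = -0.0957678943
Term 3 = 0.0390 * 10.0200 * 0.9902973771 * 0.5034996598 = 0.1948485323
Theta = -1.9000627450 + (-0.0957678943) + (0.1948485323) = -1.800982

Answer: Theta = -1.800982


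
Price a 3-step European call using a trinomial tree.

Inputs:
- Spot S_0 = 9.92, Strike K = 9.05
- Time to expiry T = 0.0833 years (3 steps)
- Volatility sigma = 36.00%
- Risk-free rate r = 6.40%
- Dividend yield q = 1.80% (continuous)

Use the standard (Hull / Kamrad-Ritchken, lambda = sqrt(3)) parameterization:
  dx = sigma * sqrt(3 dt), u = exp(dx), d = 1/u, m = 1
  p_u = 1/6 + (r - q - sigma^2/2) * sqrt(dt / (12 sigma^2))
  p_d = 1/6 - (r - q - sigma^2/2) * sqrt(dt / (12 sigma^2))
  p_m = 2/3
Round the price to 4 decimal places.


dt = T/N = 0.027767; dx = sigma*sqrt(3*dt) = 0.103902
u = exp(dx) = 1.109492; d = 1/u = 0.901313
p_u = 0.164155, p_m = 0.666667, p_d = 0.169179
Discount per step: exp(-r*dt) = 0.998225
Stock lattice S(k, j) with j the centered position index:
  k=0: S(0,+0) = 9.9200
  k=1: S(1,-1) = 8.9410; S(1,+0) = 9.9200; S(1,+1) = 11.0062
  k=2: S(2,-2) = 8.0587; S(2,-1) = 8.9410; S(2,+0) = 9.9200; S(2,+1) = 11.0062; S(2,+2) = 12.2112
  k=3: S(3,-3) = 7.2634; S(3,-2) = 8.0587; S(3,-1) = 8.9410; S(3,+0) = 9.9200; S(3,+1) = 11.0062; S(3,+2) = 12.2112; S(3,+3) = 13.5483
Terminal payoffs V(N, j) = max(S_T - K, 0):
  V(3,-3) = 0.000000; V(3,-2) = 0.000000; V(3,-1) = 0.000000; V(3,+0) = 0.870000; V(3,+1) = 1.956161; V(3,+2) = 3.161247; V(3,+3) = 4.498281
Backward induction: V(k, j) = exp(-r*dt) * [p_u * V(k+1, j+1) + p_m * V(k+1, j) + p_d * V(k+1, j-1)]
  V(2,-2) = exp(-r*dt) * [p_u*0.000000 + p_m*0.000000 + p_d*0.000000] = 0.000000
  V(2,-1) = exp(-r*dt) * [p_u*0.870000 + p_m*0.000000 + p_d*0.000000] = 0.142561
  V(2,+0) = exp(-r*dt) * [p_u*1.956161 + p_m*0.870000 + p_d*0.000000] = 0.899513
  V(2,+1) = exp(-r*dt) * [p_u*3.161247 + p_m*1.956161 + p_d*0.870000] = 1.966728
  V(2,+2) = exp(-r*dt) * [p_u*4.498281 + p_m*3.161247 + p_d*1.956161] = 3.171212
  V(1,-1) = exp(-r*dt) * [p_u*0.899513 + p_m*0.142561 + p_d*0.000000] = 0.242269
  V(1,+0) = exp(-r*dt) * [p_u*1.966728 + p_m*0.899513 + p_d*0.142561] = 0.944960
  V(1,+1) = exp(-r*dt) * [p_u*3.171212 + p_m*1.966728 + p_d*0.899513] = 1.980377
  V(0,+0) = exp(-r*dt) * [p_u*1.980377 + p_m*0.944960 + p_d*0.242269] = 0.994280

Answer: Price = V(0,0) = 0.9943


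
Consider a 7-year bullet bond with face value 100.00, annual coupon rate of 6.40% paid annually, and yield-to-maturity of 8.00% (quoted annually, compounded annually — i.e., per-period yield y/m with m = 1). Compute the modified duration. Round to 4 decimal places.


Coupon per period c = face * coupon_rate / m = 6.400000
Periods per year m = 1; per-period yield y/m = 0.080000
Number of cashflows N = 7
Cashflows (t years, CF_t, discount factor 1/(1+y/m)^(m*t), PV):
  t = 1.0000: CF_t = 6.400000, DF = 0.925926, PV = 5.925926
  t = 2.0000: CF_t = 6.400000, DF = 0.857339, PV = 5.486968
  t = 3.0000: CF_t = 6.400000, DF = 0.793832, PV = 5.080526
  t = 4.0000: CF_t = 6.400000, DF = 0.735030, PV = 4.704191
  t = 5.0000: CF_t = 6.400000, DF = 0.680583, PV = 4.355732
  t = 6.0000: CF_t = 6.400000, DF = 0.630170, PV = 4.033086
  t = 7.0000: CF_t = 106.400000, DF = 0.583490, PV = 62.083378
Price P = sum_t PV_t = 91.669808
First compute Macaulay numerator sum_t t * PV_t:
  t * PV_t at t = 1.0000: 5.925926
  t * PV_t at t = 2.0000: 10.973937
  t * PV_t at t = 3.0000: 15.241579
  t * PV_t at t = 4.0000: 18.816764
  t * PV_t at t = 5.0000: 21.778662
  t * PV_t at t = 6.0000: 24.198514
  t * PV_t at t = 7.0000: 434.583646
Macaulay duration D = 531.519028 / 91.669808 = 5.798191
Modified duration = D / (1 + y/m) = 5.798191 / (1 + 0.080000) = 5.368695

Answer: Modified duration = 5.3687


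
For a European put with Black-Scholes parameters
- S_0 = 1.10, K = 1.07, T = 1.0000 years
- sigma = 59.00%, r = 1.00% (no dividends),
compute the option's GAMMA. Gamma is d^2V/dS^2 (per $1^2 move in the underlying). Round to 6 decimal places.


Answer: Gamma = 0.576379

Derivation:
d1 = 0.3588161548; d2 = -0.2311838452
phi(d1) = 0.3740697320; exp(-qT) = 1.0000000000; exp(-rT) = 0.9900498337
Gamma = exp(-qT) * phi(d1) / (S * sigma * sqrt(T)) = 1.0000000000 * 0.3740697320 / (1.1000 * 0.5900 * 1.0000000000) = 0.576379


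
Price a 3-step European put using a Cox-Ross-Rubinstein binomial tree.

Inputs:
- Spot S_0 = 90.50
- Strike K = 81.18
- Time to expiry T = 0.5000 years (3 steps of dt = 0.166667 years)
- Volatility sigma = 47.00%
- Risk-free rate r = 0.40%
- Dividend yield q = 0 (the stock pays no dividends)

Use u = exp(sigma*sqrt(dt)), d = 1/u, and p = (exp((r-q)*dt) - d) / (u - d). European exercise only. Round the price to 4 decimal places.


dt = T/N = 0.166667
u = exp(sigma*sqrt(dt)) = 1.211521; d = 1/u = 0.825409
p = (exp((r-q)*dt) - d) / (u - d) = 0.453905
Discount per step: exp(-r*dt) = 0.999334
Stock lattice S(k, i) with i counting down-moves:
  k=0: S(0,0) = 90.5000
  k=1: S(1,0) = 109.6427; S(1,1) = 74.6995
  k=2: S(2,0) = 132.8344; S(2,1) = 90.5000; S(2,2) = 61.6576
  k=3: S(3,0) = 160.9317; S(3,1) = 109.6427; S(3,2) = 74.6995; S(3,3) = 50.8927
Terminal payoffs V(N, i) = max(K - S_T, 0):
  V(3,0) = 0.000000; V(3,1) = 0.000000; V(3,2) = 6.480518; V(3,3) = 30.287286
Backward induction: V(k, i) = exp(-r*dt) * [p * V(k+1, i) + (1-p) * V(k+1, i+1)].
  V(2,0) = exp(-r*dt) * [p*0.000000 + (1-p)*0.000000] = 0.000000
  V(2,1) = exp(-r*dt) * [p*0.000000 + (1-p)*6.480518] = 3.536622
  V(2,2) = exp(-r*dt) * [p*6.480518 + (1-p)*30.287286] = 19.468301
  V(1,0) = exp(-r*dt) * [p*0.000000 + (1-p)*3.536622] = 1.930046
  V(1,1) = exp(-r*dt) * [p*3.536622 + (1-p)*19.468301] = 12.228683
  V(0,0) = exp(-r*dt) * [p*1.930046 + (1-p)*12.228683] = 7.549049

Answer: Price = V(0,0) = 7.5490


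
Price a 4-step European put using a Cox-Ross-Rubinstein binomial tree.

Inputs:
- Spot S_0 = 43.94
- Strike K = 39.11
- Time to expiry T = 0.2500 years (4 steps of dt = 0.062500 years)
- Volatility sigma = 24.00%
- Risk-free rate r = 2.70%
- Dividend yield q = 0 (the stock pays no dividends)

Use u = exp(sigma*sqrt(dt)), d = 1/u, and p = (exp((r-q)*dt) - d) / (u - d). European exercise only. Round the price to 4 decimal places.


Answer: Price = V(0,0) = 0.3189

Derivation:
dt = T/N = 0.062500
u = exp(sigma*sqrt(dt)) = 1.061837; d = 1/u = 0.941765
p = (exp((r-q)*dt) - d) / (u - d) = 0.499070
Discount per step: exp(-r*dt) = 0.998314
Stock lattice S(k, i) with i counting down-moves:
  k=0: S(0,0) = 43.9400
  k=1: S(1,0) = 46.6571; S(1,1) = 41.3811
  k=2: S(2,0) = 49.5422; S(2,1) = 43.9400; S(2,2) = 38.9713
  k=3: S(3,0) = 52.6057; S(3,1) = 46.6571; S(3,2) = 41.3811; S(3,3) = 36.7018
  k=4: S(4,0) = 55.8587; S(4,1) = 49.5422; S(4,2) = 43.9400; S(4,3) = 38.9713; S(4,4) = 34.5644
Terminal payoffs V(N, i) = max(K - S_T, 0):
  V(4,0) = 0.000000; V(4,1) = 0.000000; V(4,2) = 0.000000; V(4,3) = 0.138716; V(4,4) = 4.545572
Backward induction: V(k, i) = exp(-r*dt) * [p * V(k+1, i) + (1-p) * V(k+1, i+1)].
  V(3,0) = exp(-r*dt) * [p*0.000000 + (1-p)*0.000000] = 0.000000
  V(3,1) = exp(-r*dt) * [p*0.000000 + (1-p)*0.000000] = 0.000000
  V(3,2) = exp(-r*dt) * [p*0.000000 + (1-p)*0.138716] = 0.069370
  V(3,3) = exp(-r*dt) * [p*0.138716 + (1-p)*4.545572] = 2.342284
  V(2,0) = exp(-r*dt) * [p*0.000000 + (1-p)*0.000000] = 0.000000
  V(2,1) = exp(-r*dt) * [p*0.000000 + (1-p)*0.069370] = 0.034691
  V(2,2) = exp(-r*dt) * [p*0.069370 + (1-p)*2.342284] = 1.205903
  V(1,0) = exp(-r*dt) * [p*0.000000 + (1-p)*0.034691] = 0.017348
  V(1,1) = exp(-r*dt) * [p*0.034691 + (1-p)*1.205903] = 0.620338
  V(0,0) = exp(-r*dt) * [p*0.017348 + (1-p)*0.620338] = 0.318865


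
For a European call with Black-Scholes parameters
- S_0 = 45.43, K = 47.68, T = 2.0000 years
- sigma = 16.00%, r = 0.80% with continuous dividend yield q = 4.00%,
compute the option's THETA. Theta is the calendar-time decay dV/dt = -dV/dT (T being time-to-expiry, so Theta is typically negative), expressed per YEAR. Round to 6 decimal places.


Answer: Theta = -0.392775

Derivation:
d1 = -0.3833373601; d2 = -0.6096115301
phi(d1) = 0.3706814172; exp(-qT) = 0.9231163464; exp(-rT) = 0.9841273201
Theta = -S*exp(-qT)*phi(d1)*sigma/(2*sqrt(T)) - r*K*exp(-rT)*N(d2) + q*S*exp(-qT)*N(d1)
N(d1) = 0.3507348208; N(d2) = 0.2710595860; sqrt(T) = 1.4142135624
Term 1 = -45.4300 * 0.9231163464 * 0.3706814172 * 0.1600 / (2 * 1.4142135624) = -0.8793767563
Term 2 = -0.0080 * 47.6800 * 0.9841273201 * 0.2710595860 = -0.1017518450
Term 3 = 0.0400 * 45.4300 * 0.9231163464 * 0.3507348208 = 0.5883531110
Theta = -0.8793767563 + (-0.1017518450) + (0.5883531110) = -0.392775


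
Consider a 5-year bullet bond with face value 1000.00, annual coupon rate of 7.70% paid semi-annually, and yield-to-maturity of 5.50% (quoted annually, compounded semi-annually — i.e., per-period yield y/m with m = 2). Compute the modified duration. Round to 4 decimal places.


Coupon per period c = face * coupon_rate / m = 38.500000
Periods per year m = 2; per-period yield y/m = 0.027500
Number of cashflows N = 10
Cashflows (t years, CF_t, discount factor 1/(1+y/m)^(m*t), PV):
  t = 0.5000: CF_t = 38.500000, DF = 0.973236, PV = 37.469586
  t = 1.0000: CF_t = 38.500000, DF = 0.947188, PV = 36.466751
  t = 1.5000: CF_t = 38.500000, DF = 0.921838, PV = 35.490755
  t = 2.0000: CF_t = 38.500000, DF = 0.897166, PV = 34.540881
  t = 2.5000: CF_t = 38.500000, DF = 0.873154, PV = 33.616429
  t = 3.0000: CF_t = 38.500000, DF = 0.849785, PV = 32.716719
  t = 3.5000: CF_t = 38.500000, DF = 0.827041, PV = 31.841089
  t = 4.0000: CF_t = 38.500000, DF = 0.804906, PV = 30.988895
  t = 4.5000: CF_t = 38.500000, DF = 0.783364, PV = 30.159508
  t = 5.0000: CF_t = 1038.500000, DF = 0.762398, PV = 791.750225
Price P = sum_t PV_t = 1095.040838
First compute Macaulay numerator sum_t t * PV_t:
  t * PV_t at t = 0.5000: 18.734793
  t * PV_t at t = 1.0000: 36.466751
  t * PV_t at t = 1.5000: 53.236132
  t * PV_t at t = 2.0000: 69.081761
  t * PV_t at t = 2.5000: 84.041072
  t * PV_t at t = 3.0000: 98.150158
  t * PV_t at t = 3.5000: 111.443812
  t * PV_t at t = 4.0000: 123.955578
  t * PV_t at t = 4.5000: 135.717787
  t * PV_t at t = 5.0000: 3958.751124
Macaulay duration D = 4689.578970 / 1095.040838 = 4.282561
Modified duration = D / (1 + y/m) = 4.282561 / (1 + 0.027500) = 4.167942

Answer: Modified duration = 4.1679


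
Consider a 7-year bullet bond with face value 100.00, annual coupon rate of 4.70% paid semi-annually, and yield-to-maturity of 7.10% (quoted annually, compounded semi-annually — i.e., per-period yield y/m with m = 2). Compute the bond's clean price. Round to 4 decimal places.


Answer: Price = 86.9392

Derivation:
Coupon per period c = face * coupon_rate / m = 2.350000
Periods per year m = 2; per-period yield y/m = 0.035500
Number of cashflows N = 14
Cashflows (t years, CF_t, discount factor 1/(1+y/m)^(m*t), PV):
  t = 0.5000: CF_t = 2.350000, DF = 0.965717, PV = 2.269435
  t = 1.0000: CF_t = 2.350000, DF = 0.932609, PV = 2.191632
  t = 1.5000: CF_t = 2.350000, DF = 0.900637, PV = 2.116496
  t = 2.0000: CF_t = 2.350000, DF = 0.869760, PV = 2.043937
  t = 2.5000: CF_t = 2.350000, DF = 0.839942, PV = 1.973865
  t = 3.0000: CF_t = 2.350000, DF = 0.811147, PV = 1.906195
  t = 3.5000: CF_t = 2.350000, DF = 0.783338, PV = 1.840845
  t = 4.0000: CF_t = 2.350000, DF = 0.756483, PV = 1.777735
  t = 4.5000: CF_t = 2.350000, DF = 0.730549, PV = 1.716789
  t = 5.0000: CF_t = 2.350000, DF = 0.705503, PV = 1.657932
  t = 5.5000: CF_t = 2.350000, DF = 0.681316, PV = 1.601094
  t = 6.0000: CF_t = 2.350000, DF = 0.657959, PV = 1.546203
  t = 6.5000: CF_t = 2.350000, DF = 0.635402, PV = 1.493195
  t = 7.0000: CF_t = 102.350000, DF = 0.613619, PV = 62.803869
Price P = sum_t PV_t = 86.939222


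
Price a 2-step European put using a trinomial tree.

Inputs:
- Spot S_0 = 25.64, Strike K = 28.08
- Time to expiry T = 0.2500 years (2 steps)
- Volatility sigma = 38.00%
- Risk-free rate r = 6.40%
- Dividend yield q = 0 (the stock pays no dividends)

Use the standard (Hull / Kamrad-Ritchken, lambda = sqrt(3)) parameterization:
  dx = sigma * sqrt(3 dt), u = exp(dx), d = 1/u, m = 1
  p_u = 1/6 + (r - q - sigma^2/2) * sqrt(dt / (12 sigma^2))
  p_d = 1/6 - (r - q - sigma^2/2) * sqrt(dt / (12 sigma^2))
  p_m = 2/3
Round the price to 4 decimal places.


Answer: Price = V(0,0) = 3.2570

Derivation:
dt = T/N = 0.125000; dx = sigma*sqrt(3*dt) = 0.232702
u = exp(dx) = 1.262005; d = 1/u = 0.792390
p_u = 0.164464, p_m = 0.666667, p_d = 0.168869
Discount per step: exp(-r*dt) = 0.992032
Stock lattice S(k, j) with j the centered position index:
  k=0: S(0,+0) = 25.6400
  k=1: S(1,-1) = 20.3169; S(1,+0) = 25.6400; S(1,+1) = 32.3578
  k=2: S(2,-2) = 16.0989; S(2,-1) = 20.3169; S(2,+0) = 25.6400; S(2,+1) = 32.3578; S(2,+2) = 40.8357
Terminal payoffs V(N, j) = max(K - S_T, 0):
  V(2,-2) = 11.981106; V(2,-1) = 7.763119; V(2,+0) = 2.440000; V(2,+1) = 0.000000; V(2,+2) = 0.000000
Backward induction: V(k, j) = exp(-r*dt) * [p_u * V(k+1, j+1) + p_m * V(k+1, j) + p_d * V(k+1, j-1)]
  V(1,-1) = exp(-r*dt) * [p_u*2.440000 + p_m*7.763119 + p_d*11.981106] = 7.539387
  V(1,+0) = exp(-r*dt) * [p_u*0.000000 + p_m*2.440000 + p_d*7.763119] = 2.914210
  V(1,+1) = exp(-r*dt) * [p_u*0.000000 + p_m*0.000000 + p_d*2.440000] = 0.408757
  V(0,+0) = exp(-r*dt) * [p_u*0.408757 + p_m*2.914210 + p_d*7.539387] = 3.257041


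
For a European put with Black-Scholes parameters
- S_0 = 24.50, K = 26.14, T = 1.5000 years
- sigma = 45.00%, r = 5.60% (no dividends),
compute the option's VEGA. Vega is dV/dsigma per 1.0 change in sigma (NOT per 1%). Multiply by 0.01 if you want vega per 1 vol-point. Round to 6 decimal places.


Answer: Vega = 11.407693

Derivation:
d1 = 0.3104164129; d2 = -0.2407187792
phi(d1) = 0.3801772423; exp(-qT) = 1.0000000000; exp(-rT) = 0.9194312561
Vega = S * exp(-qT) * phi(d1) * sqrt(T) = 24.5000 * 1.0000000000 * 0.3801772423 * 1.2247448714 = 11.407693


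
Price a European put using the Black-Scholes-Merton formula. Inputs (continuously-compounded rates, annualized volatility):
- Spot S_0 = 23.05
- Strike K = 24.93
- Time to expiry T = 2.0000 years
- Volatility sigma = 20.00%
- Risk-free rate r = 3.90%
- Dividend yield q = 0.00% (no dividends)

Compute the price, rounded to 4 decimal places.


d1 = (ln(S/K) + (r - q + 0.5*sigma^2) * T) / (sigma * sqrt(T)) = 0.13998548
d2 = d1 - sigma * sqrt(T) = -0.14285724
exp(-rT) = 0.92496443; exp(-qT) = 1.00000000
P = K * exp(-rT) * N(-d2) - S_0 * exp(-qT) * N(-d1)
N(-d1) = 0.44433573; N(-d2) = 0.55679853
P = 24.9300 * 0.92496443 * 0.55679853 - 23.0500 * 1.00000000 * 0.44433573 = 2.5975

Answer: Price = 2.5975


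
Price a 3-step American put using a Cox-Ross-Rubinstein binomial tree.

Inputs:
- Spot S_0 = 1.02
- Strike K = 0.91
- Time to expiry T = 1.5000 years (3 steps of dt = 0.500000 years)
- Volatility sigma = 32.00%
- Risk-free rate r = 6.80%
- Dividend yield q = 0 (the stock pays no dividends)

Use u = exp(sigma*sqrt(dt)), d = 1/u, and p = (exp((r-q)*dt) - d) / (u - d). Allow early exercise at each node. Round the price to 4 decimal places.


Answer: Price = V(0,0) = 0.0773

Derivation:
dt = T/N = 0.500000
u = exp(sigma*sqrt(dt)) = 1.253919; d = 1/u = 0.797499
p = (exp((r-q)*dt) - d) / (u - d) = 0.519445
Discount per step: exp(-r*dt) = 0.966572
Stock lattice S(k, i) with i counting down-moves:
  k=0: S(0,0) = 1.0200
  k=1: S(1,0) = 1.2790; S(1,1) = 0.8134
  k=2: S(2,0) = 1.6038; S(2,1) = 1.0200; S(2,2) = 0.6487
  k=3: S(3,0) = 2.0110; S(3,1) = 1.2790; S(3,2) = 0.8134; S(3,3) = 0.5174
Terminal payoffs V(N, i) = max(K - S_T, 0):
  V(3,0) = 0.000000; V(3,1) = 0.000000; V(3,2) = 0.096551; V(3,3) = 0.392642
Backward induction: V(k, i) = exp(-r*dt) * [p * V(k+1, i) + (1-p) * V(k+1, i+1)]; then take max(V_cont, immediate exercise) for American.
  V(2,0) = exp(-r*dt) * [p*0.000000 + (1-p)*0.000000] = 0.000000; exercise = 0.000000; V(2,0) = max -> 0.000000
  V(2,1) = exp(-r*dt) * [p*0.000000 + (1-p)*0.096551] = 0.044847; exercise = 0.000000; V(2,1) = max -> 0.044847
  V(2,2) = exp(-r*dt) * [p*0.096551 + (1-p)*0.392642] = 0.230855; exercise = 0.261275; V(2,2) = max -> 0.261275
  V(1,0) = exp(-r*dt) * [p*0.000000 + (1-p)*0.044847] = 0.020831; exercise = 0.000000; V(1,0) = max -> 0.020831
  V(1,1) = exp(-r*dt) * [p*0.044847 + (1-p)*0.261275] = 0.143876; exercise = 0.096551; V(1,1) = max -> 0.143876
  V(0,0) = exp(-r*dt) * [p*0.020831 + (1-p)*0.143876] = 0.077288; exercise = 0.000000; V(0,0) = max -> 0.077288


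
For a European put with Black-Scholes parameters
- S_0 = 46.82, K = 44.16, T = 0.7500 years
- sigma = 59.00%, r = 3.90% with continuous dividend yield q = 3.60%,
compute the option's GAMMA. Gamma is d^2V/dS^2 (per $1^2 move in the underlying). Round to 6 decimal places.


d1 = 0.3743550107; d2 = -0.1365999775
phi(d1) = 0.3719449683; exp(-qT) = 0.9733612415; exp(-rT) = 0.9711736407
Gamma = exp(-qT) * phi(d1) / (S * sigma * sqrt(T)) = 0.9733612415 * 0.3719449683 / (46.8200 * 0.5900 * 0.8660254038) = 0.015133

Answer: Gamma = 0.015133


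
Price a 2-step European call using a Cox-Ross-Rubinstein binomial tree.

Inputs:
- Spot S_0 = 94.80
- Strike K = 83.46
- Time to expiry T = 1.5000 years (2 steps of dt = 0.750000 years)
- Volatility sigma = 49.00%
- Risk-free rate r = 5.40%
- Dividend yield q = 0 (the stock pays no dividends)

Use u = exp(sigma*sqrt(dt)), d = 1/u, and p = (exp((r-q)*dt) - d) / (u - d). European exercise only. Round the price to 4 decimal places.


dt = T/N = 0.750000
u = exp(sigma*sqrt(dt)) = 1.528600; d = 1/u = 0.654193
p = (exp((r-q)*dt) - d) / (u - d) = 0.442744
Discount per step: exp(-r*dt) = 0.960309
Stock lattice S(k, i) with i counting down-moves:
  k=0: S(0,0) = 94.8000
  k=1: S(1,0) = 144.9113; S(1,1) = 62.0175
  k=2: S(2,0) = 221.5115; S(2,1) = 94.8000; S(2,2) = 40.5714
Terminal payoffs V(N, i) = max(S_T - K, 0):
  V(2,0) = 138.051455; V(2,1) = 11.340000; V(2,2) = 0.000000
Backward induction: V(k, i) = exp(-r*dt) * [p * V(k+1, i) + (1-p) * V(k+1, i+1)].
  V(1,0) = exp(-r*dt) * [p*138.051455 + (1-p)*11.340000] = 64.763901
  V(1,1) = exp(-r*dt) * [p*11.340000 + (1-p)*0.000000] = 4.821435
  V(0,0) = exp(-r*dt) * [p*64.763901 + (1-p)*4.821435] = 30.115847

Answer: Price = V(0,0) = 30.1158


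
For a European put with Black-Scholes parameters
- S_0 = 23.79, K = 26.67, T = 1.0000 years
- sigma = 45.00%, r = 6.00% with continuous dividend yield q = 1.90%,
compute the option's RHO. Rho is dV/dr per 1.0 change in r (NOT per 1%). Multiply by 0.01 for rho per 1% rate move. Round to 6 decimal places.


d1 = 0.0621688580; d2 = -0.3878311420
phi(d1) = 0.3981720755; exp(-qT) = 0.9811793622; exp(-rT) = 0.9417645336
N(-d2) = 0.6509295011
Rho = -K*T*exp(-rT)*N(-d2) = -26.6700 * 1.0000 * 0.9417645336 * 0.6509295011 = -16.349305

Answer: Rho = -16.349305


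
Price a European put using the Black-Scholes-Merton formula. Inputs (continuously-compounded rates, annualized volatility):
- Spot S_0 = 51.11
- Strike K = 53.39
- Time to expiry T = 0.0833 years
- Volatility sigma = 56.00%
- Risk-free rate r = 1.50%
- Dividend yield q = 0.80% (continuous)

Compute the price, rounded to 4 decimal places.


d1 = (ln(S/K) + (r - q + 0.5*sigma^2) * T) / (sigma * sqrt(T)) = -0.18560626
d2 = d1 - sigma * sqrt(T) = -0.34723200
exp(-rT) = 0.99875128; exp(-qT) = 0.99933382
P = K * exp(-rT) * N(-d2) - S_0 * exp(-qT) * N(-d1)
N(-d1) = 0.57362323; N(-d2) = 0.63579149
P = 53.3900 * 0.99875128 * 0.63579149 - 51.1100 * 0.99933382 * 0.57362323 = 4.6042

Answer: Price = 4.6042


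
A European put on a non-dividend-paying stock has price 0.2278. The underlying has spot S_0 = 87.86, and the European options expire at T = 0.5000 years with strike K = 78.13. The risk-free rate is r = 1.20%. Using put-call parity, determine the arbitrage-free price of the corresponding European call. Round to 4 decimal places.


Put-call parity: C - P = S_0 * exp(-qT) - K * exp(-rT).
S_0 * exp(-qT) = 87.8600 * 1.00000000 = 87.86000000
K * exp(-rT) = 78.1300 * 0.99401796 = 77.66262353
C = P + S*exp(-qT) - K*exp(-rT)
C = 0.2278 + 87.86000000 - 77.66262353 = 10.4252

Answer: Call price = 10.4252


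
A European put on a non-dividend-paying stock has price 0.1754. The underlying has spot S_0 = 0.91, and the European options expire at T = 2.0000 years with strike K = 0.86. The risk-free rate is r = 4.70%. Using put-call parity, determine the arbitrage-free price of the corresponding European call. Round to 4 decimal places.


Put-call parity: C - P = S_0 * exp(-qT) - K * exp(-rT).
S_0 * exp(-qT) = 0.9100 * 1.00000000 = 0.91000000
K * exp(-rT) = 0.8600 * 0.91028276 = 0.78284318
C = P + S*exp(-qT) - K*exp(-rT)
C = 0.1754 + 0.91000000 - 0.78284318 = 0.3026

Answer: Call price = 0.3026


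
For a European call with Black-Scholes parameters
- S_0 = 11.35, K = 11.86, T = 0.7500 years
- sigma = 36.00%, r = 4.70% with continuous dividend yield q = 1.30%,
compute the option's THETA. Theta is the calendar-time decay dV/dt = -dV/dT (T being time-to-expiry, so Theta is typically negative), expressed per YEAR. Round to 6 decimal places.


d1 = 0.0966944639; d2 = -0.2150746815
phi(d1) = 0.3970816139; exp(-qT) = 0.9902973771; exp(-rT) = 0.9653640451
Theta = -S*exp(-qT)*phi(d1)*sigma/(2*sqrt(T)) - r*K*exp(-rT)*N(d2) + q*S*exp(-qT)*N(d1)
N(d1) = 0.5385154818; N(d2) = 0.4148545466; sqrt(T) = 0.8660254038
Term 1 = -11.3500 * 0.9902973771 * 0.3970816139 * 0.3600 / (2 * 0.8660254038) = -0.9276478494
Term 2 = -0.0470 * 11.8600 * 0.9653640451 * 0.4148545466 = -0.2232387184
Term 3 = 0.0130 * 11.3500 * 0.9902973771 * 0.5385154818 = 0.0786870087
Theta = -0.9276478494 + (-0.2232387184) + (0.0786870087) = -1.072200

Answer: Theta = -1.072200


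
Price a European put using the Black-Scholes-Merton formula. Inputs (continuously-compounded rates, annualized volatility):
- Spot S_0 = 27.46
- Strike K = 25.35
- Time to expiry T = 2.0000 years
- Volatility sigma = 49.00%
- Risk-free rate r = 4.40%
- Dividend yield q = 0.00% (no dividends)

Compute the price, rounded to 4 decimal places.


d1 = (ln(S/K) + (r - q + 0.5*sigma^2) * T) / (sigma * sqrt(T)) = 0.58884919
d2 = d1 - sigma * sqrt(T) = -0.10411546
exp(-rT) = 0.91576088; exp(-qT) = 1.00000000
P = K * exp(-rT) * N(-d2) - S_0 * exp(-qT) * N(-d1)
N(-d1) = 0.27798122; N(-d2) = 0.54146114
P = 25.3500 * 0.91576088 * 0.54146114 - 27.4600 * 1.00000000 * 0.27798122 = 4.9364

Answer: Price = 4.9364


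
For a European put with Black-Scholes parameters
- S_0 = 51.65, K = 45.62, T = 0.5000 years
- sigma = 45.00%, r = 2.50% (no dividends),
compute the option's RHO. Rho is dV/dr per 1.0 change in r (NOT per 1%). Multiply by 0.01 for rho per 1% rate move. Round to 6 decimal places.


d1 = 0.5885296211; d2 = 0.2703315696
phi(d1) = 0.3355037683; exp(-qT) = 1.0000000000; exp(-rT) = 0.9875778005
N(-d2) = 0.3934525901
Rho = -K*T*exp(-rT)*N(-d2) = -45.6200 * 0.5000 * 0.9875778005 * 0.3934525901 = -8.863169

Answer: Rho = -8.863169


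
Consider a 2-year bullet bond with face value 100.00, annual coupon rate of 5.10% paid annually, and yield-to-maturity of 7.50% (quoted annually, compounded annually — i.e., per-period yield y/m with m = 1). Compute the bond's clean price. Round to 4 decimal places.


Answer: Price = 95.6906

Derivation:
Coupon per period c = face * coupon_rate / m = 5.100000
Periods per year m = 1; per-period yield y/m = 0.075000
Number of cashflows N = 2
Cashflows (t years, CF_t, discount factor 1/(1+y/m)^(m*t), PV):
  t = 1.0000: CF_t = 5.100000, DF = 0.930233, PV = 4.744186
  t = 2.0000: CF_t = 105.100000, DF = 0.865333, PV = 90.946458
Price P = sum_t PV_t = 95.690644


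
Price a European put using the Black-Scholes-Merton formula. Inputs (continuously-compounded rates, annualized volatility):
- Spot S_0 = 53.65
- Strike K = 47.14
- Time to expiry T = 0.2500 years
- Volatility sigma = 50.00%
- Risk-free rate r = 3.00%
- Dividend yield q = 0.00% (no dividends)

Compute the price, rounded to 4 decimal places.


Answer: Price = 2.2897

Derivation:
d1 = (ln(S/K) + (r - q + 0.5*sigma^2) * T) / (sigma * sqrt(T)) = 0.67243829
d2 = d1 - sigma * sqrt(T) = 0.42243829
exp(-rT) = 0.99252805; exp(-qT) = 1.00000000
P = K * exp(-rT) * N(-d2) - S_0 * exp(-qT) * N(-d1)
N(-d1) = 0.25065236; N(-d2) = 0.33635257
P = 47.1400 * 0.99252805 * 0.33635257 - 53.6500 * 1.00000000 * 0.25065236 = 2.2897


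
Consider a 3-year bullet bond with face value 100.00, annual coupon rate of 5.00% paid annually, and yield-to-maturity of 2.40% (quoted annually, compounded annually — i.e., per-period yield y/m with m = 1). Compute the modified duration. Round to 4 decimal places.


Answer: Modified duration = 2.7976

Derivation:
Coupon per period c = face * coupon_rate / m = 5.000000
Periods per year m = 1; per-period yield y/m = 0.024000
Number of cashflows N = 3
Cashflows (t years, CF_t, discount factor 1/(1+y/m)^(m*t), PV):
  t = 1.0000: CF_t = 5.000000, DF = 0.976562, PV = 4.882812
  t = 2.0000: CF_t = 5.000000, DF = 0.953674, PV = 4.768372
  t = 3.0000: CF_t = 105.000000, DF = 0.931323, PV = 97.788870
Price P = sum_t PV_t = 107.440054
First compute Macaulay numerator sum_t t * PV_t:
  t * PV_t at t = 1.0000: 4.882812
  t * PV_t at t = 2.0000: 9.536743
  t * PV_t at t = 3.0000: 293.366611
Macaulay duration D = 307.786167 / 107.440054 = 2.864725
Modified duration = D / (1 + y/m) = 2.864725 / (1 + 0.024000) = 2.797583


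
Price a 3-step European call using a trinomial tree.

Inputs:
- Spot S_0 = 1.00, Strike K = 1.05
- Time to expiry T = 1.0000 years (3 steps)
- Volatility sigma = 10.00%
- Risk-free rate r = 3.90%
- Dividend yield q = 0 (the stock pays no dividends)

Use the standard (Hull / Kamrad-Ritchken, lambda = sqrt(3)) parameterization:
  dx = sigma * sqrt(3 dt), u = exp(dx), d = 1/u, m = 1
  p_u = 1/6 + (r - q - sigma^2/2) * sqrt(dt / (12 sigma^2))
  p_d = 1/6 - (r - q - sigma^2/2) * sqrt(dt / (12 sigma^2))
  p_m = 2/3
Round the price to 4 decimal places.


Answer: Price = V(0,0) = 0.0363

Derivation:
dt = T/N = 0.333333; dx = sigma*sqrt(3*dt) = 0.100000
u = exp(dx) = 1.105171; d = 1/u = 0.904837
p_u = 0.223333, p_m = 0.666667, p_d = 0.110000
Discount per step: exp(-r*dt) = 0.987084
Stock lattice S(k, j) with j the centered position index:
  k=0: S(0,+0) = 1.0000
  k=1: S(1,-1) = 0.9048; S(1,+0) = 1.0000; S(1,+1) = 1.1052
  k=2: S(2,-2) = 0.8187; S(2,-1) = 0.9048; S(2,+0) = 1.0000; S(2,+1) = 1.1052; S(2,+2) = 1.2214
  k=3: S(3,-3) = 0.7408; S(3,-2) = 0.8187; S(3,-1) = 0.9048; S(3,+0) = 1.0000; S(3,+1) = 1.1052; S(3,+2) = 1.2214; S(3,+3) = 1.3499
Terminal payoffs V(N, j) = max(S_T - K, 0):
  V(3,-3) = 0.000000; V(3,-2) = 0.000000; V(3,-1) = 0.000000; V(3,+0) = 0.000000; V(3,+1) = 0.055171; V(3,+2) = 0.171403; V(3,+3) = 0.299859
Backward induction: V(k, j) = exp(-r*dt) * [p_u * V(k+1, j+1) + p_m * V(k+1, j) + p_d * V(k+1, j-1)]
  V(2,-2) = exp(-r*dt) * [p_u*0.000000 + p_m*0.000000 + p_d*0.000000] = 0.000000
  V(2,-1) = exp(-r*dt) * [p_u*0.000000 + p_m*0.000000 + p_d*0.000000] = 0.000000
  V(2,+0) = exp(-r*dt) * [p_u*0.055171 + p_m*0.000000 + p_d*0.000000] = 0.012162
  V(2,+1) = exp(-r*dt) * [p_u*0.171403 + p_m*0.055171 + p_d*0.000000] = 0.074091
  V(2,+2) = exp(-r*dt) * [p_u*0.299859 + p_m*0.171403 + p_d*0.055171] = 0.184887
  V(1,-1) = exp(-r*dt) * [p_u*0.012162 + p_m*0.000000 + p_d*0.000000] = 0.002681
  V(1,+0) = exp(-r*dt) * [p_u*0.074091 + p_m*0.012162 + p_d*0.000000] = 0.024337
  V(1,+1) = exp(-r*dt) * [p_u*0.184887 + p_m*0.074091 + p_d*0.012162] = 0.090835
  V(0,+0) = exp(-r*dt) * [p_u*0.090835 + p_m*0.024337 + p_d*0.002681] = 0.036331


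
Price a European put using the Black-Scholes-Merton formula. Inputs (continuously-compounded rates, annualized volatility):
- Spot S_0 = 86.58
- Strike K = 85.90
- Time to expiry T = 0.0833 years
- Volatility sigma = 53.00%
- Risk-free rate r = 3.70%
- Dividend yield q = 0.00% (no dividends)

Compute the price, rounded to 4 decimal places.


Answer: Price = 4.7909

Derivation:
d1 = (ln(S/K) + (r - q + 0.5*sigma^2) * T) / (sigma * sqrt(T)) = 0.14817945
d2 = d1 - sigma * sqrt(T) = -0.00478777
exp(-rT) = 0.99692264; exp(-qT) = 1.00000000
P = K * exp(-rT) * N(-d2) - S_0 * exp(-qT) * N(-d1)
N(-d1) = 0.44110058; N(-d2) = 0.50191004
P = 85.9000 * 0.99692264 * 0.50191004 - 86.5800 * 1.00000000 * 0.44110058 = 4.7909


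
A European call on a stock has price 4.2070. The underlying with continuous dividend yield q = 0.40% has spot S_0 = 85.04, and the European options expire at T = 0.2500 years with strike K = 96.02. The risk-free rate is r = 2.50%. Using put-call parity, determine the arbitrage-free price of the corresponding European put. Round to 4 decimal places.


Put-call parity: C - P = S_0 * exp(-qT) - K * exp(-rT).
S_0 * exp(-qT) = 85.0400 * 0.99900050 = 84.95500251
K * exp(-rT) = 96.0200 * 0.99376949 = 95.42174649
P = C - S*exp(-qT) + K*exp(-rT)
P = 4.2070 - 84.95500251 + 95.42174649 = 14.6737

Answer: Put price = 14.6737


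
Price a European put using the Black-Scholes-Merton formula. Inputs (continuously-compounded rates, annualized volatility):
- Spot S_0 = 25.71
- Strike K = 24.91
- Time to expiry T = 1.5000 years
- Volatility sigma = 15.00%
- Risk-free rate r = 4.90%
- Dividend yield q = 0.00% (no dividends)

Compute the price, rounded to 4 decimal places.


d1 = (ln(S/K) + (r - q + 0.5*sigma^2) * T) / (sigma * sqrt(T)) = 0.66400600
d2 = d1 - sigma * sqrt(T) = 0.48029427
exp(-rT) = 0.92913615; exp(-qT) = 1.00000000
P = K * exp(-rT) * N(-d2) - S_0 * exp(-qT) * N(-d1)
N(-d1) = 0.25334323; N(-d2) = 0.31550908
P = 24.9100 * 0.92913615 * 0.31550908 - 25.7100 * 1.00000000 * 0.25334323 = 0.7889

Answer: Price = 0.7889


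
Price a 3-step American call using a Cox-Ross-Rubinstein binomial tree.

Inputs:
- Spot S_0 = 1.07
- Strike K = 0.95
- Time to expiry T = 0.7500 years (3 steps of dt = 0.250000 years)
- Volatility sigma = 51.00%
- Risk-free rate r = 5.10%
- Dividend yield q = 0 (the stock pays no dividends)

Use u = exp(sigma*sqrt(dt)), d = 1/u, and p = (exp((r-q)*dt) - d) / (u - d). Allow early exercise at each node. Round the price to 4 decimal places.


dt = T/N = 0.250000
u = exp(sigma*sqrt(dt)) = 1.290462; d = 1/u = 0.774916
p = (exp((r-q)*dt) - d) / (u - d) = 0.461483
Discount per step: exp(-r*dt) = 0.987331
Stock lattice S(k, i) with i counting down-moves:
  k=0: S(0,0) = 1.0700
  k=1: S(1,0) = 1.3808; S(1,1) = 0.8292
  k=2: S(2,0) = 1.7819; S(2,1) = 1.0700; S(2,2) = 0.6425
  k=3: S(3,0) = 2.2994; S(3,1) = 1.3808; S(3,2) = 0.8292; S(3,3) = 0.4979
Terminal payoffs V(N, i) = max(S_T - K, 0):
  V(3,0) = 1.349424; V(3,1) = 0.430794; V(3,2) = 0.000000; V(3,3) = 0.000000
Backward induction: V(k, i) = exp(-r*dt) * [p * V(k+1, i) + (1-p) * V(k+1, i+1)]; then take max(V_cont, immediate exercise) for American.
  V(2,0) = exp(-r*dt) * [p*1.349424 + (1-p)*0.430794] = 0.843897; exercise = 0.831862; V(2,0) = max -> 0.843897
  V(2,1) = exp(-r*dt) * [p*0.430794 + (1-p)*0.000000] = 0.196285; exercise = 0.120000; V(2,1) = max -> 0.196285
  V(2,2) = exp(-r*dt) * [p*0.000000 + (1-p)*0.000000] = 0.000000; exercise = 0.000000; V(2,2) = max -> 0.000000
  V(1,0) = exp(-r*dt) * [p*0.843897 + (1-p)*0.196285] = 0.488874; exercise = 0.430794; V(1,0) = max -> 0.488874
  V(1,1) = exp(-r*dt) * [p*0.196285 + (1-p)*0.000000] = 0.089435; exercise = 0.000000; V(1,1) = max -> 0.089435
  V(0,0) = exp(-r*dt) * [p*0.488874 + (1-p)*0.089435] = 0.270301; exercise = 0.120000; V(0,0) = max -> 0.270301

Answer: Price = V(0,0) = 0.2703
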